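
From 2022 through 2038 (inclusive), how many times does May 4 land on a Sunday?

Day of week of May 4 in each year:
2022: Wed, 2023: Thu, 2024: Sat, 2025: Sun ✓, 2026: Mon, 2027: Tue, 2028: Thu, 2029: Fri, 2030: Sat, 2031: Sun ✓, 2032: Tue, 2033: Wed, 2034: Thu, 2035: Fri, 2036: Sun ✓, 2037: Mon, 2038: Tue
Sundays: 2025, 2031, 2036.

3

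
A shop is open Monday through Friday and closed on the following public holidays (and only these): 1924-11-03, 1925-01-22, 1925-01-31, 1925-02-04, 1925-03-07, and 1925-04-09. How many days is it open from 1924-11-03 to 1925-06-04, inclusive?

1924-11-03 is a Monday.
From 1924-11-03 to 1925-06-04 is 214 days inclusive.
214 = 7 × 30 + 4, so there are 30 full weeks plus 4 extra days.
Each full week contributes 5 weekdays (Mon–Fri): 30 × 5 = 150.
The 4 extra days are Mon, Tue, Wed, Thu — 4 of them qualify.
Total: 150 + 4 = 154.
Holidays: 1924-11-03 (Mon); 1925-01-22 (Thu); 1925-01-31 (Sat); 1925-02-04 (Wed); 1925-03-07 (Sat); 1925-04-09 (Thu).
4 of the 6 holidays fall on weekdays; the rest are weekends and were already excluded.
Business days: 154 − 4 = 150.

150 working days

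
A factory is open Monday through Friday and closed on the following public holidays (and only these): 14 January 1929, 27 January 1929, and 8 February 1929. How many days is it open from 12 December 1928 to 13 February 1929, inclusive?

44 working days

12 December 1928 is a Wednesday.
From 12 December 1928 to 13 February 1929 is 64 days inclusive.
64 = 7 × 9 + 1, so there are 9 full weeks plus 1 extra day.
Each full week contributes 5 weekdays (Mon–Fri): 9 × 5 = 45.
The 1 extra day is Wed — 1 of them qualifies.
Total: 45 + 1 = 46.
Holidays: 14 January 1929 (Mon); 27 January 1929 (Sun); 8 February 1929 (Fri).
2 of the 3 holidays fall on weekdays; the rest are weekends and were already excluded.
Business days: 46 − 2 = 44.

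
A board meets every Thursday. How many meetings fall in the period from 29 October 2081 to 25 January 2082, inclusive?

29 October 2081 is a Wednesday.
From 29 October 2081 to 25 January 2082 is 89 days inclusive.
89 = 7 × 12 + 5, so there are 12 full weeks plus 5 extra days.
Each full week contributes one Thursday: 12 so far.
The 5 extra days are Wed, Thu, Fri, Sat, Sun — 1 of them qualifies.
Total: 12 + 1 = 13.

13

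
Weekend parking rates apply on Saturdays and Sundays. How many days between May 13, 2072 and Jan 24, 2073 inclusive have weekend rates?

May 13, 2072 is a Friday.
From May 13, 2072 to Jan 24, 2073 is 257 days inclusive.
257 = 7 × 36 + 5, so there are 36 full weeks plus 5 extra days.
Each full week contributes 2 weekend days (Sat, Sun): 36 × 2 = 72.
The 5 extra days are Friday, Saturday, Sunday, Monday, Tuesday — 2 of them qualify.
Total: 72 + 2 = 74.

74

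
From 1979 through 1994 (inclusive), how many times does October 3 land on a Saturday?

3

Day of week of October 3 in each year:
1979: Wed, 1980: Fri, 1981: Sat ✓, 1982: Sun, 1983: Mon, 1984: Wed, 1985: Thu, 1986: Fri, 1987: Sat ✓, 1988: Mon, 1989: Tue, 1990: Wed, 1991: Thu, 1992: Sat ✓, 1993: Sun, 1994: Mon
Saturdays: 1981, 1987, 1992.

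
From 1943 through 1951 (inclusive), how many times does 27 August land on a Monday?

2

Day of week of August 27 in each year:
1943: Fri, 1944: Sun, 1945: Mon ✓, 1946: Tue, 1947: Wed, 1948: Fri, 1949: Sat, 1950: Sun, 1951: Mon ✓
Mondays: 1945, 1951.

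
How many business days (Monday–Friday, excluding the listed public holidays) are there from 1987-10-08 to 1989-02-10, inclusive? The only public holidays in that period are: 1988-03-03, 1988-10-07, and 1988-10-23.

350 business days

1987-10-08 is a Thursday.
The range spans 492 days (inclusive of both endpoints).
492 = 7 × 70 + 2, so there are 70 full weeks plus 2 extra days.
Each full week contributes 5 weekdays (Mon–Fri): 70 × 5 = 350.
The 2 extra days are Thu, Fri — 2 of them qualify.
Total: 350 + 2 = 352.
Holidays: 1988-03-03 (Thu); 1988-10-07 (Fri); 1988-10-23 (Sun).
2 of the 3 holidays fall on weekdays; the rest are weekends and were already excluded.
Business days: 352 − 2 = 350.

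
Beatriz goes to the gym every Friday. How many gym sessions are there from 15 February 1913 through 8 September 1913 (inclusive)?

29

15 February 1913 is a Saturday.
That's 206 days from start to end, counting both.
206 = 7 × 29 + 3, so there are 29 full weeks plus 3 extra days.
Each full week contributes one Friday: 29 so far.
The 3 extra days are Saturday, Sunday, Monday — none qualify.
Total: 29 + 0 = 29.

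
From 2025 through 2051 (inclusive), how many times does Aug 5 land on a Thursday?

4

Day of week of August 5 in each year:
2025: Tue, 2026: Wed, 2027: Thu ✓, 2028: Sat, 2029: Sun, 2030: Mon, 2031: Tue, 2032: Thu ✓, 2033: Fri, 2034: Sat, 2035: Sun, 2036: Tue, 2037: Wed, 2038: Thu ✓, 2039: Fri, 2040: Sun, 2041: Mon, 2042: Tue, 2043: Wed, 2044: Fri, 2045: Sat, 2046: Sun, 2047: Mon, 2048: Wed, 2049: Thu ✓, 2050: Fri, 2051: Sat
Thursdays: 2027, 2032, 2038, 2049.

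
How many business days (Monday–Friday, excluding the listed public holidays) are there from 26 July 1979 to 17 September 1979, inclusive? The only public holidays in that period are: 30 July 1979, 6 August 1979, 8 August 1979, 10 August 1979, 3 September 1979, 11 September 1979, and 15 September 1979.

32 business days

26 July 1979 is a Thursday.
From 26 July 1979 to 17 September 1979 is 54 days inclusive.
54 = 7 × 7 + 5, so there are 7 full weeks plus 5 extra days.
Each full week contributes 5 weekdays (Mon–Fri): 7 × 5 = 35.
The 5 extra days are Thursday, Friday, Saturday, Sunday, Monday — 3 of them qualify.
Total: 35 + 3 = 38.
Holidays: 30 July 1979 (Mon); 6 August 1979 (Mon); 8 August 1979 (Wed); 10 August 1979 (Fri); 3 September 1979 (Mon); 11 September 1979 (Tue); 15 September 1979 (Sat).
6 of the 7 holidays fall on weekdays; the rest are weekends and were already excluded.
Business days: 38 − 6 = 32.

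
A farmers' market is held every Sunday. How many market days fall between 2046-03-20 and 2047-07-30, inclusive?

2046-03-20 is a Tuesday.
That's 498 days from start to end, counting both.
498 = 7 × 71 + 1, so there are 71 full weeks plus 1 extra day.
Each full week contributes one Sunday: 71 so far.
The 1 extra day is Tuesday — none qualify.
Total: 71 + 0 = 71.

71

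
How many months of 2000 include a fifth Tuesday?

4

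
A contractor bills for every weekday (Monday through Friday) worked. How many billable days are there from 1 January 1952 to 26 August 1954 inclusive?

693

1 January 1952 is a Tuesday.
The range spans 969 days (inclusive of both endpoints).
969 = 7 × 138 + 3, so there are 138 full weeks plus 3 extra days.
Each full week contributes 5 weekdays (Mon–Fri): 138 × 5 = 690.
The 3 extra days are Tuesday, Wednesday, Thursday — 3 of them qualify.
Total: 690 + 3 = 693.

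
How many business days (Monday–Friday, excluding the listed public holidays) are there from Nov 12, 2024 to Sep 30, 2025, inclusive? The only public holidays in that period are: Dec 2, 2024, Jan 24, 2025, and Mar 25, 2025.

228

Nov 12, 2024 is a Tuesday.
That's 323 days from start to end, counting both.
323 = 7 × 46 + 1, so there are 46 full weeks plus 1 extra day.
Each full week contributes 5 weekdays (Mon–Fri): 46 × 5 = 230.
The 1 extra day is Tue — 1 of them qualifies.
Total: 230 + 1 = 231.
Holidays: Dec 2, 2024 (Mon); Jan 24, 2025 (Fri); Mar 25, 2025 (Tue).
All 3 holidays fall on weekdays, so subtract 3.
Business days: 231 − 3 = 228.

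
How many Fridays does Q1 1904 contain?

13

1 January 1904 is a Friday.
From 1 January 1904 to 31 March 1904 is 91 days inclusive.
91 = 7 × 13, so the span is exactly 13 full weeks.
Each full week contributes one Friday: 13 so far.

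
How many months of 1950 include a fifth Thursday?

4

A month has five Thursdays exactly when Thursday falls within its first (length − 28) days.
Jan: 31 days, starts Sun → 5 of Sun, Mon, Tue
Feb: 28 days, starts Wed → 5 of (none)
Mar: 31 days, starts Wed → 5 of Wed, Thu, Fri ✓
Apr: 30 days, starts Sat → 5 of Sat, Sun
May: 31 days, starts Mon → 5 of Mon, Tue, Wed
Jun: 30 days, starts Thu → 5 of Thu, Fri ✓
Jul: 31 days, starts Sat → 5 of Sat, Sun, Mon
Aug: 31 days, starts Tue → 5 of Tue, Wed, Thu ✓
Sep: 30 days, starts Fri → 5 of Fri, Sat
Oct: 31 days, starts Sun → 5 of Sun, Mon, Tue
Nov: 30 days, starts Wed → 5 of Wed, Thu ✓
Dec: 31 days, starts Fri → 5 of Fri, Sat, Sun
Months with five Thursdays: Mar, Jun, Aug, Nov.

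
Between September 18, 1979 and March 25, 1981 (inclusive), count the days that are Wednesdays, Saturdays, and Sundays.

September 18, 1979 is a Tuesday.
From September 18, 1979 to March 25, 1981 is 555 days inclusive.
555 = 7 × 79 + 2, so there are 79 full weeks plus 2 extra days.
Each full week contributes 3 days from the set (Wed, Sat, Sun): 79 × 3 = 237.
The 2 extra days are Tuesday, Wednesday — 1 of them qualifies.
Total: 237 + 1 = 238.

238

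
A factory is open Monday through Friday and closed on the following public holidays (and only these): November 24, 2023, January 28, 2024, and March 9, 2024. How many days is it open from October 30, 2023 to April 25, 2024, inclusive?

October 30, 2023 is a Monday.
That's 179 days from start to end, counting both.
179 = 7 × 25 + 4, so there are 25 full weeks plus 4 extra days.
Each full week contributes 5 weekdays (Mon–Fri): 25 × 5 = 125.
The 4 extra days are Mon, Tue, Wed, Thu — 4 of them qualify.
Total: 125 + 4 = 129.
Holidays: November 24, 2023 (Fri); January 28, 2024 (Sun); March 9, 2024 (Sat).
1 of the 3 holidays fall on weekdays; the rest are weekends and were already excluded.
Business days: 129 − 1 = 128.

128 working days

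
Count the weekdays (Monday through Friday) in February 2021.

20

1 February 2021 is a Monday.
The range spans 28 days (inclusive of both endpoints).
28 = 7 × 4, so the span is exactly 4 full weeks.
Each full week contributes 5 weekdays (Mon–Fri): 4 × 5 = 20.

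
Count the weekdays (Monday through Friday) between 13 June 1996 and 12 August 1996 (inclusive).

13 June 1996 is a Thursday.
The range spans 61 days (inclusive of both endpoints).
61 = 7 × 8 + 5, so there are 8 full weeks plus 5 extra days.
Each full week contributes 5 weekdays (Mon–Fri): 8 × 5 = 40.
The 5 extra days are Thursday, Friday, Saturday, Sunday, Monday — 3 of them qualify.
Total: 40 + 3 = 43.

43 weekdays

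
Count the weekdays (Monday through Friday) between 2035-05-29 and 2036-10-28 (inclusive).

2035-05-29 is a Tuesday.
The range spans 519 days (inclusive of both endpoints).
519 = 7 × 74 + 1, so there are 74 full weeks plus 1 extra day.
Each full week contributes 5 weekdays (Mon–Fri): 74 × 5 = 370.
The 1 extra day is Tue — 1 of them qualifies.
Total: 370 + 1 = 371.

371 weekdays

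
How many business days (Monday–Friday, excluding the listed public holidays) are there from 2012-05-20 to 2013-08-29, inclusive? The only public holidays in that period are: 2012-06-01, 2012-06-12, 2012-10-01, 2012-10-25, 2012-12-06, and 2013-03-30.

329

2012-05-20 is a Sunday.
From 2012-05-20 to 2013-08-29 is 467 days inclusive.
467 = 7 × 66 + 5, so there are 66 full weeks plus 5 extra days.
Each full week contributes 5 weekdays (Mon–Fri): 66 × 5 = 330.
The 5 extra days are Sunday, Monday, Tuesday, Wednesday, Thursday — 4 of them qualify.
Total: 330 + 4 = 334.
Holidays: 2012-06-01 (Fri); 2012-06-12 (Tue); 2012-10-01 (Mon); 2012-10-25 (Thu); 2012-12-06 (Thu); 2013-03-30 (Sat).
5 of the 6 holidays fall on weekdays; the rest are weekends and were already excluded.
Business days: 334 − 5 = 329.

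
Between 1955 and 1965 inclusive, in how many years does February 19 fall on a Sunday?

Day of week of February 19 in each year:
1955: Sat, 1956: Sun ✓, 1957: Tue, 1958: Wed, 1959: Thu, 1960: Fri, 1961: Sun ✓, 1962: Mon, 1963: Tue, 1964: Wed, 1965: Fri
Sundays: 1956, 1961.

2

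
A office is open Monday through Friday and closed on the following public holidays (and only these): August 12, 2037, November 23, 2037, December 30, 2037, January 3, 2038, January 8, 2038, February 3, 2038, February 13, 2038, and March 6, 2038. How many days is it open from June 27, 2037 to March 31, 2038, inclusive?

June 27, 2037 is a Saturday.
From June 27, 2037 to March 31, 2038 is 278 days inclusive.
278 = 7 × 39 + 5, so there are 39 full weeks plus 5 extra days.
Each full week contributes 5 weekdays (Mon–Fri): 39 × 5 = 195.
The 5 extra days are Saturday, Sunday, Monday, Tuesday, Wednesday — 3 of them qualify.
Total: 195 + 3 = 198.
Holidays: August 12, 2037 (Wed); November 23, 2037 (Mon); December 30, 2037 (Wed); January 3, 2038 (Sun); January 8, 2038 (Fri); February 3, 2038 (Wed); February 13, 2038 (Sat); March 6, 2038 (Sat).
5 of the 8 holidays fall on weekdays; the rest are weekends and were already excluded.
Business days: 198 − 5 = 193.

193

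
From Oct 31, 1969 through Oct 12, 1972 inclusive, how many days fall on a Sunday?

154

Oct 31, 1969 is a Friday.
That's 1078 days from start to end, counting both.
1078 = 7 × 154, so the span is exactly 154 full weeks.
Each full week contributes one Sunday: 154 so far.
Total: 154.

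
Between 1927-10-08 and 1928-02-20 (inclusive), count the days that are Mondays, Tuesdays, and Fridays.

1927-10-08 is a Saturday.
That's 136 days from start to end, counting both.
136 = 7 × 19 + 3, so there are 19 full weeks plus 3 extra days.
Each full week contributes 3 days from the set (Mon, Tue, Fri): 19 × 3 = 57.
The 3 extra days are Sat, Sun, Mon — 1 of them qualifies.
Total: 57 + 1 = 58.

58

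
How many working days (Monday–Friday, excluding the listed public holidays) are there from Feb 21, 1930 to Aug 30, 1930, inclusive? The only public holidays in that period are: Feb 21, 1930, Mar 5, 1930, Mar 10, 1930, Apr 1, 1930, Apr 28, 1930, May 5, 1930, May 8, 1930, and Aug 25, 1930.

128 working days

Feb 21, 1930 is a Friday.
The range spans 191 days (inclusive of both endpoints).
191 = 7 × 27 + 2, so there are 27 full weeks plus 2 extra days.
Each full week contributes 5 weekdays (Mon–Fri): 27 × 5 = 135.
The 2 extra days are Fri, Sat — 1 of them qualifies.
Total: 135 + 1 = 136.
Holidays: Feb 21, 1930 (Fri); Mar 5, 1930 (Wed); Mar 10, 1930 (Mon); Apr 1, 1930 (Tue); Apr 28, 1930 (Mon); May 5, 1930 (Mon); May 8, 1930 (Thu); Aug 25, 1930 (Mon).
All 8 holidays fall on weekdays, so subtract 8.
Business days: 136 − 8 = 128.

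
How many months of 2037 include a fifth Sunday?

4

A month has five Sundays exactly when Sunday falls within its first (length − 28) days.
Jan: 31 days, starts Thu → 5 of Thu, Fri, Sat
Feb: 28 days, starts Sun → 5 of (none)
Mar: 31 days, starts Sun → 5 of Sun, Mon, Tue ✓
Apr: 30 days, starts Wed → 5 of Wed, Thu
May: 31 days, starts Fri → 5 of Fri, Sat, Sun ✓
Jun: 30 days, starts Mon → 5 of Mon, Tue
Jul: 31 days, starts Wed → 5 of Wed, Thu, Fri
Aug: 31 days, starts Sat → 5 of Sat, Sun, Mon ✓
Sep: 30 days, starts Tue → 5 of Tue, Wed
Oct: 31 days, starts Thu → 5 of Thu, Fri, Sat
Nov: 30 days, starts Sun → 5 of Sun, Mon ✓
Dec: 31 days, starts Tue → 5 of Tue, Wed, Thu
Months with five Sundays: Mar, May, Aug, Nov.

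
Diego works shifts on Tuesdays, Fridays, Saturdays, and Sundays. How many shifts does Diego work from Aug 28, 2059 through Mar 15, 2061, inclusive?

324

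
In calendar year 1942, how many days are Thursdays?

53

Jan 1, 1942 is a Thursday.
From Jan 1, 1942 to Dec 31, 1942 is 365 days inclusive.
365 = 7 × 52 + 1, so there are 52 full weeks plus 1 extra day.
Each full week contributes one Thursday: 52 so far.
The 1 extra day is Thursday — 1 of them qualifies.
Total: 52 + 1 = 53.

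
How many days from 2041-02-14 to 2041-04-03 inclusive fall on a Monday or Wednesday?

2041-02-14 is a Thursday.
That's 49 days from start to end, counting both.
49 = 7 × 7, so the span is exactly 7 full weeks.
Each full week contributes 2 days from the set (Mon, Wed): 7 × 2 = 14.

14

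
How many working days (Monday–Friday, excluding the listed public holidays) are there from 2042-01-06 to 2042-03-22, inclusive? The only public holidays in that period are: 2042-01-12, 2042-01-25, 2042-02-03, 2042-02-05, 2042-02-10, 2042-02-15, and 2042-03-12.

51 working days

2042-01-06 is a Monday.
That's 76 days from start to end, counting both.
76 = 7 × 10 + 6, so there are 10 full weeks plus 6 extra days.
Each full week contributes 5 weekdays (Mon–Fri): 10 × 5 = 50.
The 6 extra days are Monday, Tuesday, Wednesday, Thursday, Friday, Saturday — 5 of them qualify.
Total: 50 + 5 = 55.
Holidays: 2042-01-12 (Sun); 2042-01-25 (Sat); 2042-02-03 (Mon); 2042-02-05 (Wed); 2042-02-10 (Mon); 2042-02-15 (Sat); 2042-03-12 (Wed).
4 of the 7 holidays fall on weekdays; the rest are weekends and were already excluded.
Business days: 55 − 4 = 51.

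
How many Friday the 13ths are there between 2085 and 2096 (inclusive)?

21

Friday-the-13ths by year:
2085: Apr, Jul
2086: Sep, Dec
2087: Jun
2088: Feb, Aug
2089: May
2090: Jan, Oct
2091: Apr, Jul
2092: Jun
2093: Feb, Mar, Nov
2094: Aug
2095: May
2096: Jan, Apr, Jul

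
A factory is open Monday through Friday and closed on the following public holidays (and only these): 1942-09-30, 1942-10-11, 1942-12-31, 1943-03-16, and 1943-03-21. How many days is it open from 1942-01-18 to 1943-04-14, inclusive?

320

1942-01-18 is a Sunday.
The range spans 452 days (inclusive of both endpoints).
452 = 7 × 64 + 4, so there are 64 full weeks plus 4 extra days.
Each full week contributes 5 weekdays (Mon–Fri): 64 × 5 = 320.
The 4 extra days are Sun, Mon, Tue, Wed — 3 of them qualify.
Total: 320 + 3 = 323.
Holidays: 1942-09-30 (Wed); 1942-10-11 (Sun); 1942-12-31 (Thu); 1943-03-16 (Tue); 1943-03-21 (Sun).
3 of the 5 holidays fall on weekdays; the rest are weekends and were already excluded.
Business days: 323 − 3 = 320.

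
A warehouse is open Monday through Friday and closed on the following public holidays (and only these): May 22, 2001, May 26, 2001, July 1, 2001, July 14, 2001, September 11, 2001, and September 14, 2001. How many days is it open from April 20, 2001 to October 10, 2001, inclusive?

121 working days

April 20, 2001 is a Friday.
From April 20, 2001 to October 10, 2001 is 174 days inclusive.
174 = 7 × 24 + 6, so there are 24 full weeks plus 6 extra days.
Each full week contributes 5 weekdays (Mon–Fri): 24 × 5 = 120.
The 6 extra days are Fri, Sat, Sun, Mon, Tue, Wed — 4 of them qualify.
Total: 120 + 4 = 124.
Holidays: May 22, 2001 (Tue); May 26, 2001 (Sat); July 1, 2001 (Sun); July 14, 2001 (Sat); September 11, 2001 (Tue); September 14, 2001 (Fri).
3 of the 6 holidays fall on weekdays; the rest are weekends and were already excluded.
Business days: 124 − 3 = 121.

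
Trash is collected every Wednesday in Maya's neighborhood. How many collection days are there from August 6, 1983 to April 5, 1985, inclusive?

87

August 6, 1983 is a Saturday.
From August 6, 1983 to April 5, 1985 is 609 days inclusive.
609 = 7 × 87, so the span is exactly 87 full weeks.
Each full week contributes one Wednesday: 87 so far.
Total: 87.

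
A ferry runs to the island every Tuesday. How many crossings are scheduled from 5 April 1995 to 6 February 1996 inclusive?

44 Tuesdays

5 April 1995 is a Wednesday.
From 5 April 1995 to 6 February 1996 is 308 days inclusive.
308 = 7 × 44, so the span is exactly 44 full weeks.
Each full week contributes one Tuesday: 44 so far.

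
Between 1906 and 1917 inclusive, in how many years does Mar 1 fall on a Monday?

2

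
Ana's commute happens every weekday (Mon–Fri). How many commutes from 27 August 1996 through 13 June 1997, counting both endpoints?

209

27 August 1996 is a Tuesday.
From 27 August 1996 to 13 June 1997 is 291 days inclusive.
291 = 7 × 41 + 4, so there are 41 full weeks plus 4 extra days.
Each full week contributes 5 weekdays (Mon–Fri): 41 × 5 = 205.
The 4 extra days are Tuesday, Wednesday, Thursday, Friday — 4 of them qualify.
Total: 205 + 4 = 209.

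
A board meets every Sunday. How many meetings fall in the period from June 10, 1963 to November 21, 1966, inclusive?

180

June 10, 1963 is a Monday.
That's 1261 days from start to end, counting both.
1261 = 7 × 180 + 1, so there are 180 full weeks plus 1 extra day.
Each full week contributes one Sunday: 180 so far.
The 1 extra day is Mon — none qualify.
Total: 180 + 0 = 180.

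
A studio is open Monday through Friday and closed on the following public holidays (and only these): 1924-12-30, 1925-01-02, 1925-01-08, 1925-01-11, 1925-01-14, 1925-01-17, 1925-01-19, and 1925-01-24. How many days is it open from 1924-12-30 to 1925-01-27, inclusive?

16

1924-12-30 is a Tuesday.
From 1924-12-30 to 1925-01-27 is 29 days inclusive.
29 = 7 × 4 + 1, so there are 4 full weeks plus 1 extra day.
Each full week contributes 5 weekdays (Mon–Fri): 4 × 5 = 20.
The 1 extra day is Tuesday — 1 of them qualifies.
Total: 20 + 1 = 21.
Holidays: 1924-12-30 (Tue); 1925-01-02 (Fri); 1925-01-08 (Thu); 1925-01-11 (Sun); 1925-01-14 (Wed); 1925-01-17 (Sat); 1925-01-19 (Mon); 1925-01-24 (Sat).
5 of the 8 holidays fall on weekdays; the rest are weekends and were already excluded.
Business days: 21 − 5 = 16.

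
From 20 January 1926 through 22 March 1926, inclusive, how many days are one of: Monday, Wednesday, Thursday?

20 January 1926 is a Wednesday.
From 20 January 1926 to 22 March 1926 is 62 days inclusive.
62 = 7 × 8 + 6, so there are 8 full weeks plus 6 extra days.
Each full week contributes 3 days from the set (Mon, Wed, Thu): 8 × 3 = 24.
The 6 extra days are Wed, Thu, Fri, Sat, Sun, Mon — 3 of them qualify.
Total: 24 + 3 = 27.

27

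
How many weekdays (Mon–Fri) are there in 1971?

261

Jan 1, 1971 is a Friday.
That's 365 days from start to end, counting both.
365 = 7 × 52 + 1, so there are 52 full weeks plus 1 extra day.
Each full week contributes 5 weekdays (Mon–Fri): 52 × 5 = 260.
The 1 extra day is Friday — 1 of them qualifies.
Total: 260 + 1 = 261.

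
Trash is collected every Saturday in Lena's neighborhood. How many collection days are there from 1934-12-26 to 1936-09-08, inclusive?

89 Saturdays

1934-12-26 is a Wednesday.
That's 623 days from start to end, counting both.
623 = 7 × 89, so the span is exactly 89 full weeks.
Each full week contributes one Saturday: 89 so far.
Total: 89.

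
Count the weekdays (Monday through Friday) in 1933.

1 January 1933 is a Sunday.
From 1 January 1933 to 31 December 1933 is 365 days inclusive.
365 = 7 × 52 + 1, so there are 52 full weeks plus 1 extra day.
Each full week contributes 5 weekdays (Mon–Fri): 52 × 5 = 260.
The 1 extra day is Sun — none qualify.
Total: 260 + 0 = 260.

260 weekdays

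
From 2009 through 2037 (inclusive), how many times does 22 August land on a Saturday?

Day of week of August 22 in each year:
2009: Sat ✓, 2010: Sun, 2011: Mon, 2012: Wed, 2013: Thu, 2014: Fri, 2015: Sat ✓, 2016: Mon, 2017: Tue, 2018: Wed, 2019: Thu, 2020: Sat ✓, 2021: Sun, 2022: Mon, 2023: Tue, 2024: Thu, 2025: Fri, 2026: Sat ✓, 2027: Sun, 2028: Tue, 2029: Wed, 2030: Thu, 2031: Fri, 2032: Sun, 2033: Mon, 2034: Tue, 2035: Wed, 2036: Fri, 2037: Sat ✓
Saturdays: 2009, 2015, 2020, 2026, 2037.

5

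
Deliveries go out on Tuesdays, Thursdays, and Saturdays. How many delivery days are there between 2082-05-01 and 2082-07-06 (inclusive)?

28

2082-05-01 is a Friday.
From 2082-05-01 to 2082-07-06 is 67 days inclusive.
67 = 7 × 9 + 4, so there are 9 full weeks plus 4 extra days.
Each full week contributes 3 days from the set (Tue, Thu, Sat): 9 × 3 = 27.
The 4 extra days are Friday, Saturday, Sunday, Monday — 1 of them qualifies.
Total: 27 + 1 = 28.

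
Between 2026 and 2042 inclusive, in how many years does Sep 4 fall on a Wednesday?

2

Day of week of September 4 in each year:
2026: Fri, 2027: Sat, 2028: Mon, 2029: Tue, 2030: Wed ✓, 2031: Thu, 2032: Sat, 2033: Sun, 2034: Mon, 2035: Tue, 2036: Thu, 2037: Fri, 2038: Sat, 2039: Sun, 2040: Tue, 2041: Wed ✓, 2042: Thu
Wednesdays: 2030, 2041.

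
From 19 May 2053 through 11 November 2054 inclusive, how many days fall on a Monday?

78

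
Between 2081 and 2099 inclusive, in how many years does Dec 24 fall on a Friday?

Day of week of December 24 in each year:
2081: Wed, 2082: Thu, 2083: Fri ✓, 2084: Sun, 2085: Mon, 2086: Tue, 2087: Wed, 2088: Fri ✓, 2089: Sat, 2090: Sun, 2091: Mon, 2092: Wed, 2093: Thu, 2094: Fri ✓, 2095: Sat, 2096: Mon, 2097: Tue, 2098: Wed, 2099: Thu
Fridays: 2083, 2088, 2094.

3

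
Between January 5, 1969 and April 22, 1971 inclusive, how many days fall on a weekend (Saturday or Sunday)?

January 5, 1969 is a Sunday.
The range spans 838 days (inclusive of both endpoints).
838 = 7 × 119 + 5, so there are 119 full weeks plus 5 extra days.
Each full week contributes 2 weekend days (Sat, Sun): 119 × 2 = 238.
The 5 extra days are Sunday, Monday, Tuesday, Wednesday, Thursday — 1 of them qualifies.
Total: 238 + 1 = 239.

239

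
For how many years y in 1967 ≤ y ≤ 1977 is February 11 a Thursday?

1

Day of week of February 11 in each year:
1967: Sat, 1968: Sun, 1969: Tue, 1970: Wed, 1971: Thu ✓, 1972: Fri, 1973: Sun, 1974: Mon, 1975: Tue, 1976: Wed, 1977: Fri
Thursdays: 1971.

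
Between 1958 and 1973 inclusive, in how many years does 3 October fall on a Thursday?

Day of week of October 3 in each year:
1958: Fri, 1959: Sat, 1960: Mon, 1961: Tue, 1962: Wed, 1963: Thu ✓, 1964: Sat, 1965: Sun, 1966: Mon, 1967: Tue, 1968: Thu ✓, 1969: Fri, 1970: Sat, 1971: Sun, 1972: Tue, 1973: Wed
Thursdays: 1963, 1968.

2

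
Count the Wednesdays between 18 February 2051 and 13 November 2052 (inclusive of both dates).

18 February 2051 is a Saturday.
That's 635 days from start to end, counting both.
635 = 7 × 90 + 5, so there are 90 full weeks plus 5 extra days.
Each full week contributes one Wednesday: 90 so far.
The 5 extra days are Saturday, Sunday, Monday, Tuesday, Wednesday — 1 of them qualifies.
Total: 90 + 1 = 91.

91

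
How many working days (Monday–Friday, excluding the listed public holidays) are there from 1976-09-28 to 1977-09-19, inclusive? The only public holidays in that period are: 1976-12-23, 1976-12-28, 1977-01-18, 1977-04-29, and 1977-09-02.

1976-09-28 is a Tuesday.
From 1976-09-28 to 1977-09-19 is 357 days inclusive.
357 = 7 × 51, so the span is exactly 51 full weeks.
Each full week contributes 5 weekdays (Mon–Fri): 51 × 5 = 255.
Holidays: 1976-12-23 (Thu); 1976-12-28 (Tue); 1977-01-18 (Tue); 1977-04-29 (Fri); 1977-09-02 (Fri).
All 5 holidays fall on weekdays, so subtract 5.
Business days: 255 − 5 = 250.

250 working days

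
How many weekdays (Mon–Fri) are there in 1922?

January 1, 1922 is a Sunday.
The range spans 365 days (inclusive of both endpoints).
365 = 7 × 52 + 1, so there are 52 full weeks plus 1 extra day.
Each full week contributes 5 weekdays (Mon–Fri): 52 × 5 = 260.
The 1 extra day is Sunday — none qualify.
Total: 260 + 0 = 260.

260 weekdays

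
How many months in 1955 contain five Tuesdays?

4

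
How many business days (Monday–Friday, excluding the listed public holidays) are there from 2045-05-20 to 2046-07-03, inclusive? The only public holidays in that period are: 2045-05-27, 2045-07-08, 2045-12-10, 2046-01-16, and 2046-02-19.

290

2045-05-20 is a Saturday.
From 2045-05-20 to 2046-07-03 is 410 days inclusive.
410 = 7 × 58 + 4, so there are 58 full weeks plus 4 extra days.
Each full week contributes 5 weekdays (Mon–Fri): 58 × 5 = 290.
The 4 extra days are Sat, Sun, Mon, Tue — 2 of them qualify.
Total: 290 + 2 = 292.
Holidays: 2045-05-27 (Sat); 2045-07-08 (Sat); 2045-12-10 (Sun); 2046-01-16 (Tue); 2046-02-19 (Mon).
2 of the 5 holidays fall on weekdays; the rest are weekends and were already excluded.
Business days: 292 − 2 = 290.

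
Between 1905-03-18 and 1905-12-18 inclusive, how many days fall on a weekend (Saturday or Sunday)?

1905-03-18 is a Saturday.
The range spans 276 days (inclusive of both endpoints).
276 = 7 × 39 + 3, so there are 39 full weeks plus 3 extra days.
Each full week contributes 2 weekend days (Sat, Sun): 39 × 2 = 78.
The 3 extra days are Sat, Sun, Mon — 2 of them qualify.
Total: 78 + 2 = 80.

80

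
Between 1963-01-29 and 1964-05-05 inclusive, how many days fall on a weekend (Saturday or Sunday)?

132

1963-01-29 is a Tuesday.
From 1963-01-29 to 1964-05-05 is 463 days inclusive.
463 = 7 × 66 + 1, so there are 66 full weeks plus 1 extra day.
Each full week contributes 2 weekend days (Sat, Sun): 66 × 2 = 132.
The 1 extra day is Tue — none qualify.
Total: 132 + 0 = 132.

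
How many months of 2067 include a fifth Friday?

A month has five Fridays exactly when Friday falls within its first (length − 28) days.
Jan: 31 days, starts Sat → 5 of Sat, Sun, Mon
Feb: 28 days, starts Tue → 5 of (none)
Mar: 31 days, starts Tue → 5 of Tue, Wed, Thu
Apr: 30 days, starts Fri → 5 of Fri, Sat ✓
May: 31 days, starts Sun → 5 of Sun, Mon, Tue
Jun: 30 days, starts Wed → 5 of Wed, Thu
Jul: 31 days, starts Fri → 5 of Fri, Sat, Sun ✓
Aug: 31 days, starts Mon → 5 of Mon, Tue, Wed
Sep: 30 days, starts Thu → 5 of Thu, Fri ✓
Oct: 31 days, starts Sat → 5 of Sat, Sun, Mon
Nov: 30 days, starts Tue → 5 of Tue, Wed
Dec: 31 days, starts Thu → 5 of Thu, Fri, Sat ✓
Months with five Fridays: Apr, Jul, Sep, Dec.

4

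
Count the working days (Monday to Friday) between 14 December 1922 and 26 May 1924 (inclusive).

14 December 1922 is a Thursday.
That's 530 days from start to end, counting both.
530 = 7 × 75 + 5, so there are 75 full weeks plus 5 extra days.
Each full week contributes 5 weekdays (Mon–Fri): 75 × 5 = 375.
The 5 extra days are Thu, Fri, Sat, Sun, Mon — 3 of them qualify.
Total: 375 + 3 = 378.

378 weekdays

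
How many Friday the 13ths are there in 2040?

3

The 13th falls on a Friday when the month's 13th has weekday Fri.
Jan 13 is Fri ✓; Feb 13 is Mon; Mar 13 is Tue; Apr 13 is Fri ✓; May 13 is Sun; Jun 13 is Wed; Jul 13 is Fri ✓; Aug 13 is Mon; Sep 13 is Thu; Oct 13 is Sat; Nov 13 is Tue; Dec 13 is Thu.
Friday the 13ths: Jan, Apr, Jul.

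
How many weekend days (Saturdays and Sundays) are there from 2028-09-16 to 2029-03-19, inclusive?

2028-09-16 is a Saturday.
That's 185 days from start to end, counting both.
185 = 7 × 26 + 3, so there are 26 full weeks plus 3 extra days.
Each full week contributes 2 weekend days (Sat, Sun): 26 × 2 = 52.
The 3 extra days are Sat, Sun, Mon — 2 of them qualify.
Total: 52 + 2 = 54.

54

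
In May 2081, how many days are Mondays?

1 May 2081 is a Thursday.
From 1 May 2081 to 31 May 2081 is 31 days inclusive.
31 = 7 × 4 + 3, so there are 4 full weeks plus 3 extra days.
Each full week contributes one Monday: 4 so far.
The 3 extra days are Thursday, Friday, Saturday — none qualify.
Total: 4 + 0 = 4.

4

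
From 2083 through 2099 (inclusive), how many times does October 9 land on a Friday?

Day of week of October 9 in each year:
2083: Sat, 2084: Mon, 2085: Tue, 2086: Wed, 2087: Thu, 2088: Sat, 2089: Sun, 2090: Mon, 2091: Tue, 2092: Thu, 2093: Fri ✓, 2094: Sat, 2095: Sun, 2096: Tue, 2097: Wed, 2098: Thu, 2099: Fri ✓
Fridays: 2093, 2099.

2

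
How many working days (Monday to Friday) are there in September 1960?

22

Sep 1, 1960 is a Thursday.
That's 30 days from start to end, counting both.
30 = 7 × 4 + 2, so there are 4 full weeks plus 2 extra days.
Each full week contributes 5 weekdays (Mon–Fri): 4 × 5 = 20.
The 2 extra days are Thu, Fri — 2 of them qualify.
Total: 20 + 2 = 22.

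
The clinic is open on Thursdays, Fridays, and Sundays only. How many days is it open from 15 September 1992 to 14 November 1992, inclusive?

26

15 September 1992 is a Tuesday.
The range spans 61 days (inclusive of both endpoints).
61 = 7 × 8 + 5, so there are 8 full weeks plus 5 extra days.
Each full week contributes 3 days from the set (Thu, Fri, Sun): 8 × 3 = 24.
The 5 extra days are Tuesday, Wednesday, Thursday, Friday, Saturday — 2 of them qualify.
Total: 24 + 2 = 26.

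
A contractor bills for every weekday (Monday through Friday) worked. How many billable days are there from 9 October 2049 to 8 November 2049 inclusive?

21

9 October 2049 is a Saturday.
The range spans 31 days (inclusive of both endpoints).
31 = 7 × 4 + 3, so there are 4 full weeks plus 3 extra days.
Each full week contributes 5 weekdays (Mon–Fri): 4 × 5 = 20.
The 3 extra days are Sat, Sun, Mon — 1 of them qualifies.
Total: 20 + 1 = 21.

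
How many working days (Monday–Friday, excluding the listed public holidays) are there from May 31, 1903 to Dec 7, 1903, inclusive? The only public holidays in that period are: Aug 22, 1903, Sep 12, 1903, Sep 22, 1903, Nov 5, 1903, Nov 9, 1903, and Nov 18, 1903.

132

May 31, 1903 is a Sunday.
From May 31, 1903 to Dec 7, 1903 is 191 days inclusive.
191 = 7 × 27 + 2, so there are 27 full weeks plus 2 extra days.
Each full week contributes 5 weekdays (Mon–Fri): 27 × 5 = 135.
The 2 extra days are Sun, Mon — 1 of them qualifies.
Total: 135 + 1 = 136.
Holidays: Aug 22, 1903 (Sat); Sep 12, 1903 (Sat); Sep 22, 1903 (Tue); Nov 5, 1903 (Thu); Nov 9, 1903 (Mon); Nov 18, 1903 (Wed).
4 of the 6 holidays fall on weekdays; the rest are weekends and were already excluded.
Business days: 136 − 4 = 132.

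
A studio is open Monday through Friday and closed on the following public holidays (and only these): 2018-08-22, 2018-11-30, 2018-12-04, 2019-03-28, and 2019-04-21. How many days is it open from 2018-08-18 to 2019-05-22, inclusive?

194

2018-08-18 is a Saturday.
That's 278 days from start to end, counting both.
278 = 7 × 39 + 5, so there are 39 full weeks plus 5 extra days.
Each full week contributes 5 weekdays (Mon–Fri): 39 × 5 = 195.
The 5 extra days are Sat, Sun, Mon, Tue, Wed — 3 of them qualify.
Total: 195 + 3 = 198.
Holidays: 2018-08-22 (Wed); 2018-11-30 (Fri); 2018-12-04 (Tue); 2019-03-28 (Thu); 2019-04-21 (Sun).
4 of the 5 holidays fall on weekdays; the rest are weekends and were already excluded.
Business days: 198 − 4 = 194.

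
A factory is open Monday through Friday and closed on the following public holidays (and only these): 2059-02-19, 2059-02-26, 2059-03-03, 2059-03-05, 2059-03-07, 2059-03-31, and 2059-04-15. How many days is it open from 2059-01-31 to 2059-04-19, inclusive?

2059-01-31 is a Friday.
From 2059-01-31 to 2059-04-19 is 79 days inclusive.
79 = 7 × 11 + 2, so there are 11 full weeks plus 2 extra days.
Each full week contributes 5 weekdays (Mon–Fri): 11 × 5 = 55.
The 2 extra days are Fri, Sat — 1 of them qualifies.
Total: 55 + 1 = 56.
Holidays: 2059-02-19 (Wed); 2059-02-26 (Wed); 2059-03-03 (Mon); 2059-03-05 (Wed); 2059-03-07 (Fri); 2059-03-31 (Mon); 2059-04-15 (Tue).
All 7 holidays fall on weekdays, so subtract 7.
Business days: 56 − 7 = 49.

49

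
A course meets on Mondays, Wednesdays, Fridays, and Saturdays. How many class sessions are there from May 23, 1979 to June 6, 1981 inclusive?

427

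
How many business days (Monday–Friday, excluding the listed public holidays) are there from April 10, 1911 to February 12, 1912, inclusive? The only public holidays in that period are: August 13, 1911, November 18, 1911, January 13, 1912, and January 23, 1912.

April 10, 1911 is a Monday.
From April 10, 1911 to February 12, 1912 is 309 days inclusive.
309 = 7 × 44 + 1, so there are 44 full weeks plus 1 extra day.
Each full week contributes 5 weekdays (Mon–Fri): 44 × 5 = 220.
The 1 extra day is Monday — 1 of them qualifies.
Total: 220 + 1 = 221.
Holidays: August 13, 1911 (Sun); November 18, 1911 (Sat); January 13, 1912 (Sat); January 23, 1912 (Tue).
1 of the 4 holidays fall on weekdays; the rest are weekends and were already excluded.
Business days: 221 − 1 = 220.

220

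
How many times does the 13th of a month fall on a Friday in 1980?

1

The 13th falls on a Friday when the month's 13th has weekday Fri.
Jan 13 is Sun; Feb 13 is Wed; Mar 13 is Thu; Apr 13 is Sun; May 13 is Tue; Jun 13 is Fri ✓; Jul 13 is Sun; Aug 13 is Wed; Sep 13 is Sat; Oct 13 is Mon; Nov 13 is Thu; Dec 13 is Sat.
Friday the 13ths: Jun.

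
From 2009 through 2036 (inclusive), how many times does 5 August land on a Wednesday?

4

Day of week of August 5 in each year:
2009: Wed ✓, 2010: Thu, 2011: Fri, 2012: Sun, 2013: Mon, 2014: Tue, 2015: Wed ✓, 2016: Fri, 2017: Sat, 2018: Sun, 2019: Mon, 2020: Wed ✓, 2021: Thu, 2022: Fri, 2023: Sat, 2024: Mon, 2025: Tue, 2026: Wed ✓, 2027: Thu, 2028: Sat, 2029: Sun, 2030: Mon, 2031: Tue, 2032: Thu, 2033: Fri, 2034: Sat, 2035: Sun, 2036: Tue
Wednesdays: 2009, 2015, 2020, 2026.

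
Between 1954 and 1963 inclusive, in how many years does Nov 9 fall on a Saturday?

Day of week of November 9 in each year:
1954: Tue, 1955: Wed, 1956: Fri, 1957: Sat ✓, 1958: Sun, 1959: Mon, 1960: Wed, 1961: Thu, 1962: Fri, 1963: Sat ✓
Saturdays: 1957, 1963.

2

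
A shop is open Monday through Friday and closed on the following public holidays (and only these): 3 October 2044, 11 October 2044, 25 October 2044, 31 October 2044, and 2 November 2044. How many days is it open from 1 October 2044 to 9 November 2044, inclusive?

23

1 October 2044 is a Saturday.
The range spans 40 days (inclusive of both endpoints).
40 = 7 × 5 + 5, so there are 5 full weeks plus 5 extra days.
Each full week contributes 5 weekdays (Mon–Fri): 5 × 5 = 25.
The 5 extra days are Saturday, Sunday, Monday, Tuesday, Wednesday — 3 of them qualify.
Total: 25 + 3 = 28.
Holidays: 3 October 2044 (Mon); 11 October 2044 (Tue); 25 October 2044 (Tue); 31 October 2044 (Mon); 2 November 2044 (Wed).
All 5 holidays fall on weekdays, so subtract 5.
Business days: 28 − 5 = 23.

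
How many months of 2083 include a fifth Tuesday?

4

A month has five Tuesdays exactly when Tuesday falls within its first (length − 28) days.
Jan: 31 days, starts Fri → 5 of Fri, Sat, Sun
Feb: 28 days, starts Mon → 5 of (none)
Mar: 31 days, starts Mon → 5 of Mon, Tue, Wed ✓
Apr: 30 days, starts Thu → 5 of Thu, Fri
May: 31 days, starts Sat → 5 of Sat, Sun, Mon
Jun: 30 days, starts Tue → 5 of Tue, Wed ✓
Jul: 31 days, starts Thu → 5 of Thu, Fri, Sat
Aug: 31 days, starts Sun → 5 of Sun, Mon, Tue ✓
Sep: 30 days, starts Wed → 5 of Wed, Thu
Oct: 31 days, starts Fri → 5 of Fri, Sat, Sun
Nov: 30 days, starts Mon → 5 of Mon, Tue ✓
Dec: 31 days, starts Wed → 5 of Wed, Thu, Fri
Months with five Tuesdays: Mar, Jun, Aug, Nov.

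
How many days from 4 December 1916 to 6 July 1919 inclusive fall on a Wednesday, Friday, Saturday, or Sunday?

540

4 December 1916 is a Monday.
That's 945 days from start to end, counting both.
945 = 7 × 135, so the span is exactly 135 full weeks.
Each full week contributes 4 days from the set (Wed, Fri, Sat, Sun): 135 × 4 = 540.
Total: 540.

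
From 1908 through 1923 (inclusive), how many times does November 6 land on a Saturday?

3

Day of week of November 6 in each year:
1908: Fri, 1909: Sat ✓, 1910: Sun, 1911: Mon, 1912: Wed, 1913: Thu, 1914: Fri, 1915: Sat ✓, 1916: Mon, 1917: Tue, 1918: Wed, 1919: Thu, 1920: Sat ✓, 1921: Sun, 1922: Mon, 1923: Tue
Saturdays: 1909, 1915, 1920.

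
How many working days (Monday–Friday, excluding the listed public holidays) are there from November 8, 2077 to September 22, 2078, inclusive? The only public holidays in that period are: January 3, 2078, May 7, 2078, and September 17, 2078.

November 8, 2077 is a Monday.
From November 8, 2077 to September 22, 2078 is 319 days inclusive.
319 = 7 × 45 + 4, so there are 45 full weeks plus 4 extra days.
Each full week contributes 5 weekdays (Mon–Fri): 45 × 5 = 225.
The 4 extra days are Monday, Tuesday, Wednesday, Thursday — 4 of them qualify.
Total: 225 + 4 = 229.
Holidays: January 3, 2078 (Mon); May 7, 2078 (Sat); September 17, 2078 (Sat).
1 of the 3 holidays fall on weekdays; the rest are weekends and were already excluded.
Business days: 229 − 1 = 228.

228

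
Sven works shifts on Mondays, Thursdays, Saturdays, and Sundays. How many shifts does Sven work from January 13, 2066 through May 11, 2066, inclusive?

January 13, 2066 is a Wednesday.
That's 119 days from start to end, counting both.
119 = 7 × 17, so the span is exactly 17 full weeks.
Each full week contributes 4 days from the set (Mon, Thu, Sat, Sun): 17 × 4 = 68.
Total: 68.

68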